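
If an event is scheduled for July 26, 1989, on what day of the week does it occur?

January 1, 1989 is a Sunday.
Jan 1, 1989 → Feb 1, 1989: 31 days (January has 31).
Feb 1, 1989 → Mar 1, 1989: 28 days (February has 28).
Mar 1, 1989 → Apr 1, 1989: 31 days (March has 31).
Apr 1, 1989 → May 1, 1989: 30 days (April has 30).
May 1, 1989 → Jun 1, 1989: 31 days (May has 31).
Jun 1, 1989 → Jul 1, 1989: 30 days (June has 30).
Jul 1, 1989 → Jul 26, 1989: 25 days.
Total: 206 days.
206 mod 7 = 3, so Sunday + 3 = Wednesday.

Wednesday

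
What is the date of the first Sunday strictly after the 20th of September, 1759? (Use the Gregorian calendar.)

Sep 20, 1759 is a Thursday.
From Thursday to the next Sunday is 3 days.
Sep 20, 1759 + 3 = Sep 23, 1759.

September 23, 1759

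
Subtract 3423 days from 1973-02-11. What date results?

−366 (one year; includes Feb 29, 1972) → Feb 11, 1972 (3057 left).
−365 (one year) → Feb 11, 1971 (2692 left).
−365 (one year) → Feb 11, 1970 (2327 left).
−365 (one year) → Feb 11, 1969 (1962 left).
−366 (one year; includes Feb 29, 1968) → Feb 11, 1968 (1596 left).
−365 (one year) → Feb 11, 1967 (1231 left).
−365 (one year) → Feb 11, 1966 (866 left).
−365 (one year) → Feb 11, 1965 (501 left).
−366 (one year; includes Feb 29, 1964) → Feb 11, 1964 (135 left).
−11 → Jan 31, 1964 (end of Jan, 31 days; 124 left).
−31 → Dec 31, 1963 (end of Dec, 31 days; 93 left).
−31 → Nov 30, 1963 (end of Nov, 30 days; 62 left).
−30 → Oct 31, 1963 (end of Oct, 31 days; 32 left).
−31 → Sep 30, 1963 (end of Sep, 30 days; 1 left).
−1 → Sep 29, 1963.

September 29, 1963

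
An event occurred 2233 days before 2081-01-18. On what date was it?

−366 (one year; includes Feb 29, 2080) → Jan 18, 2080 (1867 left).
−365 (one year) → Jan 18, 2079 (1502 left).
−365 (one year) → Jan 18, 2078 (1137 left).
−365 (one year) → Jan 18, 2077 (772 left).
−366 (one year; includes Feb 29, 2076) → Jan 18, 2076 (406 left).
−365 (one year) → Jan 18, 2075 (41 left).
−18 → Dec 31, 2074 (end of Dec, 31 days; 23 left).
−23 → Dec 8, 2074.

December 8, 2074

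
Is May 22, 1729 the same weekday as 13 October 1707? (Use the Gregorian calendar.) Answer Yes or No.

No

From Oct 13, 1707 to May 22, 1729 is 7892 days.
7892 mod 7 = 3, so they are different weekdays.
(Oct 13, 1707 is a Thursday; May 22, 1729 is a Sunday.)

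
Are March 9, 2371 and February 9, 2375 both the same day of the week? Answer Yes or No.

No

From Mar 9, 2371 to Feb 9, 2375 is 1433 days.
1433 mod 7 = 5, so they are different weekdays.
(Mar 9, 2371 is a Tuesday; Feb 9, 2375 is a Sunday.)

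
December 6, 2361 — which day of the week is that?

Doomsday rule: the anchor day for the 2300s is Wednesday. For year 61: 61÷12 = 5 r 1, and 1÷4 = 0, so 5+1+0 = 6.
Wednesday + 6 ≡ Tuesday — that's 2361's doomsday.
In December the doomsday date is Dec 12.
Dec 6 is 6 days before Dec 12; 6 mod 7 = 6, so Tuesday − 6 = Wednesday.

Wednesday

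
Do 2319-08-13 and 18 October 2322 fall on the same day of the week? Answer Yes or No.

From Aug 13, 2319 to Oct 18, 2322 is 1162 days.
1162 mod 7 = 0, so they are the same weekday.
(Aug 13, 2319 is a Wednesday; Oct 18, 2322 is a Wednesday.)

Yes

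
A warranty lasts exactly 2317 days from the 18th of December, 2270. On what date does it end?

April 22, 2277

+365 (one year) → Dec 18, 2271 (1952 left).
+366 (one year; includes Feb 29, 2272) → Dec 18, 2272 (1586 left).
+365 (one year) → Dec 18, 2273 (1221 left).
+365 (one year) → Dec 18, 2274 (856 left).
+365 (one year) → Dec 18, 2275 (491 left).
+366 (one year; includes Feb 29, 2276) → Dec 18, 2276 (125 left).
Dec has 31 days: +14 → Jan 1, 2277 (111 left).
Jan has 31 days: +31 → Feb 1, 2277 (80 left).
Feb has 28 days: +28 → Mar 1, 2277 (52 left).
Mar has 31 days: +31 → Apr 1, 2277 (21 left).
+21 → Apr 22, 2277.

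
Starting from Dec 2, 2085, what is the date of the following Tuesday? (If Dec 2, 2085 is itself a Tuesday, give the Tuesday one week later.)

December 4, 2085

Dec 2, 2085 is a Sunday.
From Sunday to the next Tuesday is 2 days.
Dec 2, 2085 + 2 = Dec 4, 2085.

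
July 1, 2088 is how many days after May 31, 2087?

397

May 31, 2087 → Jun 30, 2087: 30 days (May has 31).
Jun 30, 2087 → Jul 30, 2087: 30 days (June has 30).
Jul 30, 2087 → Aug 30, 2087: 31 days (July has 31).
Aug 30, 2087 → Sep 30, 2087: 31 days (August has 31).
Sep 30, 2087 → Oct 30, 2087: 30 days (September has 30).
Oct 30, 2087 → Nov 30, 2087: 31 days (October has 31).
Nov 30, 2087 → Dec 30, 2087: 30 days (November has 30).
Dec 30, 2087 → Jan 30, 2088: 31 days (December has 31).
Jan 30, 2088 → Feb 29, 2088: 30 days (January has 31).
Feb 29, 2088 → Mar 29, 2088: 29 days (February has 29).
Mar 29, 2088 → Apr 29, 2088: 31 days (March has 31).
Apr 29, 2088 → May 29, 2088: 30 days (April has 30).
May 29, 2088 → Jun 29, 2088: 31 days (May has 31).
Jun 29, 2088 → Jul 1, 2088: 2 days.
Total: 397 days.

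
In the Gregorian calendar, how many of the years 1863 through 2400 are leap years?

Multiples of 4 in [1863,2400]: 135.
Of those, multiples of 100: 6 (not leap unless ÷400).
Multiples of 400: 2.
Leap years = 135 − 6 + 2 = 131.

131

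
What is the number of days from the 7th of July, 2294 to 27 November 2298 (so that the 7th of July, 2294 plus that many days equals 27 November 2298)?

Jul 7, 2294 → Jul 7, 2295: 365 days.
Jul 7, 2295 → Jul 7, 2296: 366 days (Feb 29, 2296 is in that span).
Jul 7, 2296 → Jul 7, 2297: 365 days.
Jul 7, 2297 → Jul 7, 2298: 365 days.
Jul 7, 2298 → Aug 7, 2298: 31 days (July has 31).
Aug 7, 2298 → Sep 7, 2298: 31 days (August has 31).
Sep 7, 2298 → Oct 7, 2298: 30 days (September has 30).
Oct 7, 2298 → Nov 7, 2298: 31 days (October has 31).
Nov 7, 2298 → Nov 27, 2298: 20 days.
Total: 1604 days.

1604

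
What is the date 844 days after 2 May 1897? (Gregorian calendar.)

+365 (one year) → May 2, 1898 (479 left).
+365 (one year) → May 2, 1899 (114 left).
May has 31 days: +30 → Jun 1, 1899 (84 left).
Jun has 30 days: +30 → Jul 1, 1899 (54 left).
Jul has 31 days: +31 → Aug 1, 1899 (23 left).
+23 → Aug 24, 1899.

August 24, 1899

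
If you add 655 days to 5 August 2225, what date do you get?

May 22, 2227

+365 (one year) → Aug 5, 2226 (290 left).
Aug has 31 days: +27 → Sep 1, 2226 (263 left).
Sep has 30 days: +30 → Oct 1, 2226 (233 left).
Oct has 31 days: +31 → Nov 1, 2226 (202 left).
Nov has 30 days: +30 → Dec 1, 2226 (172 left).
Dec has 31 days: +31 → Jan 1, 2227 (141 left).
Jan has 31 days: +31 → Feb 1, 2227 (110 left).
Feb has 28 days: +28 → Mar 1, 2227 (82 left).
Mar has 31 days: +31 → Apr 1, 2227 (51 left).
Apr has 30 days: +30 → May 1, 2227 (21 left).
+21 → May 22, 2227.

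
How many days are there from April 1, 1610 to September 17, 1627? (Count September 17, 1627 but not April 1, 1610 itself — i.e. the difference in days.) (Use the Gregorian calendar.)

Apr 1, 1610 → Apr 1, 1611: 365 days.
Apr 1, 1611 → Apr 1, 1612: 366 days (Feb 29, 1612 is in that span).
Apr 1, 1612 → Apr 1, 1613: 365 days.
Apr 1, 1613 → Apr 1, 1614: 365 days.
Apr 1, 1614 → Apr 1, 1615: 365 days.
Apr 1, 1615 → Apr 1, 1616: 366 days (Feb 29, 1616 is in that span).
Apr 1, 1616 → Apr 1, 1617: 365 days.
Apr 1, 1617 → Apr 1, 1618: 365 days.
Apr 1, 1618 → Apr 1, 1619: 365 days.
Apr 1, 1619 → Apr 1, 1620: 366 days (Feb 29, 1620 is in that span).
Apr 1, 1620 → Apr 1, 1621: 365 days.
Apr 1, 1621 → Apr 1, 1622: 365 days.
Apr 1, 1622 → Apr 1, 1623: 365 days.
Apr 1, 1623 → Apr 1, 1624: 366 days (Feb 29, 1624 is in that span).
Apr 1, 1624 → Apr 1, 1625: 365 days.
Apr 1, 1625 → Apr 1, 1626: 365 days.
Apr 1, 1626 → Apr 1, 1627: 365 days.
Apr 1, 1627 → May 1, 1627: 30 days (April has 30).
May 1, 1627 → Jun 1, 1627: 31 days (May has 31).
Jun 1, 1627 → Jul 1, 1627: 30 days (June has 30).
Jul 1, 1627 → Aug 1, 1627: 31 days (July has 31).
Aug 1, 1627 → Sep 1, 1627: 31 days (August has 31).
Sep 1, 1627 → Sep 17, 1627: 16 days.
Total: 6378 days.

6378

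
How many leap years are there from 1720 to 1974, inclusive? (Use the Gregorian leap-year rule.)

Multiples of 4 in [1720,1974]: 64.
Of those, multiples of 100: 2 (not leap unless ÷400).
Multiples of 400: 0.
Leap years = 64 − 2 + 0 = 62.

62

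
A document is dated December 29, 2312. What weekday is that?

Doomsday rule: the anchor day for the 2300s is Wednesday. For year 12: 12÷12 = 1 r 0, and 0÷4 = 0, so 1+0+0 = 1.
Wednesday + 1 ≡ Thursday — that's 2312's doomsday.
In December the doomsday date is Dec 12.
Dec 29 is 17 days after Dec 12; 17 mod 7 = 3, so Thursday + 3 = Sunday.

Sunday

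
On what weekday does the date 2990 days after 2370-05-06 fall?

Thursday

First find the weekday of May 6, 2370. Doomsday rule: the anchor day for the 2300s is Wednesday. For year 70: 70÷12 = 5 r 10, and 10÷4 = 2, so 5+10+2 = 17.
Wednesday + 17 ≡ Saturday — that's 2370's doomsday.
In May the doomsday date is May 9.
May 6 is 3 days before May 9; 3 mod 7 = 3, so Saturday − 3 = Wednesday.
2990 mod 7 = 1, so 2990 days after a Wednesday is Wednesday + 1 = Thursday.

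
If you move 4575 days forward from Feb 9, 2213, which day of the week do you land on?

Saturday

Feb 9, 2213 is a Tuesday.
4575 mod 7 = 4, so 4575 days after a Tuesday is Tuesday + 4 = Saturday.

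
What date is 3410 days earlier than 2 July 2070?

−365 (one year) → Jul 2, 2069 (3045 left).
−365 (one year) → Jul 2, 2068 (2680 left).
−366 (one year; includes Feb 29, 2068) → Jul 2, 2067 (2314 left).
−365 (one year) → Jul 2, 2066 (1949 left).
−365 (one year) → Jul 2, 2065 (1584 left).
−365 (one year) → Jul 2, 2064 (1219 left).
−366 (one year; includes Feb 29, 2064) → Jul 2, 2063 (853 left).
−365 (one year) → Jul 2, 2062 (488 left).
−365 (one year) → Jul 2, 2061 (123 left).
−2 → Jun 30, 2061 (end of Jun, 30 days; 121 left).
−30 → May 31, 2061 (end of May, 31 days; 91 left).
−31 → Apr 30, 2061 (end of Apr, 30 days; 60 left).
−30 → Mar 31, 2061 (end of Mar, 31 days; 30 left).
−30 → Mar 1, 2061.

March 1, 2061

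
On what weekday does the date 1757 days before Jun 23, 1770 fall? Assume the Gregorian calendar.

Saturday

Jun 23, 1770 is a Saturday.
1757 mod 7 = 0, so 1757 days before a Saturday is Saturday − 0 = Saturday.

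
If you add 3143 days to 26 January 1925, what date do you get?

+365 (one year) → Jan 26, 1926 (2778 left).
+365 (one year) → Jan 26, 1927 (2413 left).
+365 (one year) → Jan 26, 1928 (2048 left).
+366 (one year; includes Feb 29, 1928) → Jan 26, 1929 (1682 left).
+365 (one year) → Jan 26, 1930 (1317 left).
+365 (one year) → Jan 26, 1931 (952 left).
+365 (one year) → Jan 26, 1932 (587 left).
+366 (one year; includes Feb 29, 1932) → Jan 26, 1933 (221 left).
Jan has 31 days: +6 → Feb 1, 1933 (215 left).
Feb has 28 days: +28 → Mar 1, 1933 (187 left).
Mar has 31 days: +31 → Apr 1, 1933 (156 left).
Apr has 30 days: +30 → May 1, 1933 (126 left).
May has 31 days: +31 → Jun 1, 1933 (95 left).
Jun has 30 days: +30 → Jul 1, 1933 (65 left).
Jul has 31 days: +31 → Aug 1, 1933 (34 left).
Aug has 31 days: +31 → Sep 1, 1933 (3 left).
+3 → Sep 4, 1933.

September 4, 1933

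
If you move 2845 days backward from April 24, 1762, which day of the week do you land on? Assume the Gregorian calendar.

Apr 24, 1762 is a Saturday.
2845 mod 7 = 3, so 2845 days before a Saturday is Saturday − 3 = Wednesday.

Wednesday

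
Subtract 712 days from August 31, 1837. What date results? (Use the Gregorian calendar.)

−365 (one year) → Aug 31, 1836 (347 left).
−31 → Jul 31, 1836 (end of Jul, 31 days; 316 left).
−31 → Jun 30, 1836 (end of Jun, 30 days; 285 left).
−30 → May 31, 1836 (end of May, 31 days; 255 left).
−31 → Apr 30, 1836 (end of Apr, 30 days; 224 left).
−30 → Mar 31, 1836 (end of Mar, 31 days; 194 left).
−31 → Feb 29, 1836 (end of Feb, 29 days; 163 left).
−29 → Jan 31, 1836 (end of Jan, 31 days; 134 left).
−31 → Dec 31, 1835 (end of Dec, 31 days; 103 left).
−31 → Nov 30, 1835 (end of Nov, 30 days; 72 left).
−30 → Oct 31, 1835 (end of Oct, 31 days; 42 left).
−31 → Sep 30, 1835 (end of Sep, 30 days; 11 left).
−11 → Sep 19, 1835.

September 19, 1835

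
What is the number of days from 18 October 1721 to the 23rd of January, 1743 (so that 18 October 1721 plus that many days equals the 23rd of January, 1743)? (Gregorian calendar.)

Oct 18, 1721 → Oct 18, 1722: 365 days.
Oct 18, 1722 → Oct 18, 1723: 365 days.
Oct 18, 1723 → Oct 18, 1724: 366 days (Feb 29, 1724 is in that span).
Oct 18, 1724 → Oct 18, 1725: 365 days.
Oct 18, 1725 → Oct 18, 1726: 365 days.
Oct 18, 1726 → Oct 18, 1727: 365 days.
Oct 18, 1727 → Oct 18, 1728: 366 days (Feb 29, 1728 is in that span).
Oct 18, 1728 → Oct 18, 1729: 365 days.
Oct 18, 1729 → Oct 18, 1730: 365 days.
Oct 18, 1730 → Oct 18, 1731: 365 days.
Oct 18, 1731 → Oct 18, 1732: 366 days (Feb 29, 1732 is in that span).
Oct 18, 1732 → Oct 18, 1733: 365 days.
Oct 18, 1733 → Oct 18, 1734: 365 days.
Oct 18, 1734 → Oct 18, 1735: 365 days.
Oct 18, 1735 → Oct 18, 1736: 366 days (Feb 29, 1736 is in that span).
Oct 18, 1736 → Oct 18, 1737: 365 days.
Oct 18, 1737 → Oct 18, 1738: 365 days.
Oct 18, 1738 → Oct 18, 1739: 365 days.
Oct 18, 1739 → Oct 18, 1740: 366 days (Feb 29, 1740 is in that span).
Oct 18, 1740 → Oct 18, 1741: 365 days.
Oct 18, 1741 → Oct 18, 1742: 365 days.
Oct 18, 1742 → Nov 18, 1742: 31 days (October has 31).
Nov 18, 1742 → Dec 18, 1742: 30 days (November has 30).
Dec 18, 1742 → Jan 18, 1743: 31 days (December has 31).
Jan 18, 1743 → Jan 23, 1743: 5 days.
Total: 7767 days.

7767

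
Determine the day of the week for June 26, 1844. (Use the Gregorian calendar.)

Doomsday rule: the anchor day for the 1800s is Friday. For year 44: 44÷12 = 3 r 8, and 8÷4 = 2, so 3+8+2 = 13.
Friday + 13 ≡ Thursday — that's 1844's doomsday.
In June the doomsday date is Jun 6.
Jun 26 is 20 days after Jun 6; 20 mod 7 = 6, so Thursday + 6 = Wednesday.

Wednesday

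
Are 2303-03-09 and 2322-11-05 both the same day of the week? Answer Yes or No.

No

From Mar 9, 2303 to Nov 5, 2322 is 7181 days.
7181 mod 7 = 6, so they are different weekdays.
(Mar 9, 2303 is a Monday; Nov 5, 2322 is a Sunday.)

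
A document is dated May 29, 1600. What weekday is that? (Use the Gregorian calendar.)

Monday

Doomsday rule: the anchor day for the 1600s is Tuesday. For year 00: 0÷12 = 0 r 0, and 0÷4 = 0, so 0+0+0 = 0.
Tuesday + 0 ≡ Tuesday — that's 1600's doomsday.
In May the doomsday date is May 9.
May 29 is 20 days after May 9; 20 mod 7 = 6, so Tuesday + 6 = Monday.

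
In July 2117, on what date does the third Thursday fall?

July 15, 2117

July 1, 2117 is a Thursday.
The first Thursday is therefore July 1 (same day).
The third Thursday is 1 + 2×7 = July 15.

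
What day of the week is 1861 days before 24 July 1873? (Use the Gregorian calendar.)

First find the weekday of Jul 24, 1873. Doomsday rule: the anchor day for the 1800s is Friday. For year 73: 73÷12 = 6 r 1, and 1÷4 = 0, so 6+1+0 = 7.
Friday + 7 ≡ Friday — that's 1873's doomsday.
In July the doomsday date is Jul 11.
Jul 24 is 13 days after Jul 11; 13 mod 7 = 6, so Friday + 6 = Thursday.
1861 mod 7 = 6, so 1861 days before a Thursday is Thursday − 6 = Friday.

Friday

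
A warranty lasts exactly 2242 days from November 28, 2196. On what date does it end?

+365 (one year) → Nov 28, 2197 (1877 left).
+365 (one year) → Nov 28, 2198 (1512 left).
+365 (one year) → Nov 28, 2199 (1147 left).
+365 (one year) → Nov 28, 2200 (782 left).
+365 (one year) → Nov 28, 2201 (417 left).
+365 (one year) → Nov 28, 2202 (52 left).
Nov has 30 days: +3 → Dec 1, 2202 (49 left).
Dec has 31 days: +31 → Jan 1, 2203 (18 left).
+18 → Jan 19, 2203.

January 19, 2203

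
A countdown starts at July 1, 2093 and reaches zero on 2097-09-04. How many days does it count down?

Jul 1, 2093 → Jul 1, 2094: 365 days.
Jul 1, 2094 → Jul 1, 2095: 365 days.
Jul 1, 2095 → Jul 1, 2096: 366 days (Feb 29, 2096 is in that span).
Jul 1, 2096 → Jul 1, 2097: 365 days.
Jul 1, 2097 → Aug 1, 2097: 31 days (July has 31).
Aug 1, 2097 → Sep 1, 2097: 31 days (August has 31).
Sep 1, 2097 → Sep 4, 2097: 3 days.
Total: 1526 days.

1526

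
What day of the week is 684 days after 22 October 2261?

Sunday

First find the weekday of Oct 22, 2261. Doomsday rule: the anchor day for the 2200s is Friday. For year 61: 61÷12 = 5 r 1, and 1÷4 = 0, so 5+1+0 = 6.
Friday + 6 ≡ Thursday — that's 2261's doomsday.
In October the doomsday date is Oct 10.
Oct 22 is 12 days after Oct 10; 12 mod 7 = 5, so Thursday + 5 = Tuesday.
684 mod 7 = 5, so 684 days after a Tuesday is Tuesday + 5 = Sunday.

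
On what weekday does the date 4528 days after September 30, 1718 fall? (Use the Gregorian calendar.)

Thursday

Sep 30, 1718 is a Friday.
4528 mod 7 = 6, so 4528 days after a Friday is Friday + 6 = Thursday.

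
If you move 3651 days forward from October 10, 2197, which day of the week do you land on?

First find the weekday of Oct 10, 2197. Doomsday rule: the anchor day for the 2100s is Sunday. For year 97: 97÷12 = 8 r 1, and 1÷4 = 0, so 8+1+0 = 9.
Sunday + 9 ≡ Tuesday — that's 2197's doomsday.
In October the doomsday date is Oct 10.
Oct 10 is the doomsday itself: Tuesday.
3651 mod 7 = 4, so 3651 days after a Tuesday is Tuesday + 4 = Saturday.

Saturday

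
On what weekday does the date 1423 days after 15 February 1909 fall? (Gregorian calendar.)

Wednesday

First find the weekday of Feb 15, 1909. Doomsday rule: the anchor day for the 1900s is Wednesday. For year 09: 9÷12 = 0 r 9, and 9÷4 = 2, so 0+9+2 = 11.
Wednesday + 11 ≡ Sunday — that's 1909's doomsday.
In February the doomsday date is Feb 28 (1909 is not a leap year).
Feb 15 is 13 days before Feb 28; 13 mod 7 = 6, so Sunday − 6 = Monday.
1423 mod 7 = 2, so 1423 days after a Monday is Monday + 2 = Wednesday.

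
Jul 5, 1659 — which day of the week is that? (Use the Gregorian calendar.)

Doomsday rule: the anchor day for the 1600s is Tuesday. For year 59: 59÷12 = 4 r 11, and 11÷4 = 2, so 4+11+2 = 17.
Tuesday + 17 ≡ Friday — that's 1659's doomsday.
In July the doomsday date is Jul 11.
Jul 5 is 6 days before Jul 11; 6 mod 7 = 6, so Friday − 6 = Saturday.

Saturday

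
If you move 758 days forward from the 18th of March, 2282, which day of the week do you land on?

Monday

Mar 18, 2282 is a Saturday.
758 mod 7 = 2, so 758 days after a Saturday is Saturday + 2 = Monday.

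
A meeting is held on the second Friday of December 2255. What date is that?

December 1, 2255 is a Saturday.
The first Friday is therefore December 7 (6 days later).
The second Friday is 7 + 1×7 = December 14.

December 14, 2255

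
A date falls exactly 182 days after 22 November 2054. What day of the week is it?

Sunday

Nov 22, 2054 is a Sunday.
182 mod 7 = 0, so 182 days after a Sunday is Sunday + 0 = Sunday.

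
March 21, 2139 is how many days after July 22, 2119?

7182

Jul 22, 2119 → Jul 22, 2120: 366 days (Feb 29, 2120 is in that span).
Jul 22, 2120 → Jul 22, 2121: 365 days.
Jul 22, 2121 → Jul 22, 2122: 365 days.
Jul 22, 2122 → Jul 22, 2123: 365 days.
Jul 22, 2123 → Jul 22, 2124: 366 days (Feb 29, 2124 is in that span).
Jul 22, 2124 → Jul 22, 2125: 365 days.
Jul 22, 2125 → Jul 22, 2126: 365 days.
Jul 22, 2126 → Jul 22, 2127: 365 days.
Jul 22, 2127 → Jul 22, 2128: 366 days (Feb 29, 2128 is in that span).
Jul 22, 2128 → Jul 22, 2129: 365 days.
Jul 22, 2129 → Jul 22, 2130: 365 days.
Jul 22, 2130 → Jul 22, 2131: 365 days.
Jul 22, 2131 → Jul 22, 2132: 366 days (Feb 29, 2132 is in that span).
Jul 22, 2132 → Jul 22, 2133: 365 days.
Jul 22, 2133 → Jul 22, 2134: 365 days.
Jul 22, 2134 → Jul 22, 2135: 365 days.
Jul 22, 2135 → Jul 22, 2136: 366 days (Feb 29, 2136 is in that span).
Jul 22, 2136 → Jul 22, 2137: 365 days.
Jul 22, 2137 → Jul 22, 2138: 365 days.
Jul 22, 2138 → Aug 22, 2138: 31 days (July has 31).
Aug 22, 2138 → Sep 22, 2138: 31 days (August has 31).
Sep 22, 2138 → Oct 22, 2138: 30 days (September has 30).
Oct 22, 2138 → Nov 22, 2138: 31 days (October has 31).
Nov 22, 2138 → Dec 22, 2138: 30 days (November has 30).
Dec 22, 2138 → Jan 22, 2139: 31 days (December has 31).
Jan 22, 2139 → Feb 22, 2139: 31 days (January has 31).
Feb 22, 2139 → Mar 21, 2139: 27 days.
Total: 7182 days.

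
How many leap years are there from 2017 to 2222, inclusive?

Multiples of 4 in [2017,2222]: 51.
Of those, multiples of 100: 2 (not leap unless ÷400).
Multiples of 400: 0.
Leap years = 51 − 2 + 0 = 49.

49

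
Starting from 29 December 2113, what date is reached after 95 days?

April 3, 2114

Dec has 31 days: +3 → Jan 1, 2114 (92 left).
Jan has 31 days: +31 → Feb 1, 2114 (61 left).
Feb has 28 days: +28 → Mar 1, 2114 (33 left).
Mar has 31 days: +31 → Apr 1, 2114 (2 left).
+2 → Apr 3, 2114.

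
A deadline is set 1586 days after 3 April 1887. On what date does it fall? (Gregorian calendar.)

+366 (one year; includes Feb 29, 1888) → Apr 3, 1888 (1220 left).
+365 (one year) → Apr 3, 1889 (855 left).
+365 (one year) → Apr 3, 1890 (490 left).
+365 (one year) → Apr 3, 1891 (125 left).
Apr has 30 days: +28 → May 1, 1891 (97 left).
May has 31 days: +31 → Jun 1, 1891 (66 left).
Jun has 30 days: +30 → Jul 1, 1891 (36 left).
Jul has 31 days: +31 → Aug 1, 1891 (5 left).
+5 → Aug 6, 1891.

August 6, 1891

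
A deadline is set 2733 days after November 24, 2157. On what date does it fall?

May 19, 2165

+365 (one year) → Nov 24, 2158 (2368 left).
+365 (one year) → Nov 24, 2159 (2003 left).
+366 (one year; includes Feb 29, 2160) → Nov 24, 2160 (1637 left).
+365 (one year) → Nov 24, 2161 (1272 left).
+365 (one year) → Nov 24, 2162 (907 left).
+365 (one year) → Nov 24, 2163 (542 left).
+366 (one year; includes Feb 29, 2164) → Nov 24, 2164 (176 left).
Nov has 30 days: +7 → Dec 1, 2164 (169 left).
Dec has 31 days: +31 → Jan 1, 2165 (138 left).
Jan has 31 days: +31 → Feb 1, 2165 (107 left).
Feb has 28 days: +28 → Mar 1, 2165 (79 left).
Mar has 31 days: +31 → Apr 1, 2165 (48 left).
Apr has 30 days: +30 → May 1, 2165 (18 left).
+18 → May 19, 2165.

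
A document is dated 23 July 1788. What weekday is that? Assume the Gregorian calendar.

Doomsday rule: the anchor day for the 1700s is Sunday. For year 88: 88÷12 = 7 r 4, and 4÷4 = 1, so 7+4+1 = 12.
Sunday + 12 ≡ Friday — that's 1788's doomsday.
In July the doomsday date is Jul 11.
Jul 23 is 12 days after Jul 11; 12 mod 7 = 5, so Friday + 5 = Wednesday.

Wednesday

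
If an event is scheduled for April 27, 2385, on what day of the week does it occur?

Saturday

Doomsday rule: the anchor day for the 2300s is Wednesday. For year 85: 85÷12 = 7 r 1, and 1÷4 = 0, so 7+1+0 = 8.
Wednesday + 8 ≡ Thursday — that's 2385's doomsday.
In April the doomsday date is Apr 4.
Apr 27 is 23 days after Apr 4; 23 mod 7 = 2, so Thursday + 2 = Saturday.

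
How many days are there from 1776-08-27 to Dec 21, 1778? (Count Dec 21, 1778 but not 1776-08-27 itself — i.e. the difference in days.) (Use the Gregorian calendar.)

846

Aug 27, 1776 → Aug 27, 1777: 365 days.
Aug 27, 1777 → Aug 27, 1778: 365 days.
Aug 27, 1778 → Sep 27, 1778: 31 days (August has 31).
Sep 27, 1778 → Oct 27, 1778: 30 days (September has 30).
Oct 27, 1778 → Nov 27, 1778: 31 days (October has 31).
Nov 27, 1778 → Dec 21, 1778: 24 days.
Total: 846 days.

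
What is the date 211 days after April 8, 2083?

Apr has 30 days: +23 → May 1, 2083 (188 left).
May has 31 days: +31 → Jun 1, 2083 (157 left).
Jun has 30 days: +30 → Jul 1, 2083 (127 left).
Jul has 31 days: +31 → Aug 1, 2083 (96 left).
Aug has 31 days: +31 → Sep 1, 2083 (65 left).
Sep has 30 days: +30 → Oct 1, 2083 (35 left).
Oct has 31 days: +31 → Nov 1, 2083 (4 left).
+4 → Nov 5, 2083.

November 5, 2083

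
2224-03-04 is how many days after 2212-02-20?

Feb 20, 2212 → Feb 20, 2213: 366 days (Feb 29, 2212 is in that span).
Feb 20, 2213 → Feb 20, 2214: 365 days.
Feb 20, 2214 → Feb 20, 2215: 365 days.
Feb 20, 2215 → Feb 20, 2216: 365 days.
Feb 20, 2216 → Feb 20, 2217: 366 days (Feb 29, 2216 is in that span).
Feb 20, 2217 → Feb 20, 2218: 365 days.
Feb 20, 2218 → Feb 20, 2219: 365 days.
Feb 20, 2219 → Feb 20, 2220: 365 days.
Feb 20, 2220 → Feb 20, 2221: 366 days (Feb 29, 2220 is in that span).
Feb 20, 2221 → Feb 20, 2222: 365 days.
Feb 20, 2222 → Feb 20, 2223: 365 days.
Feb 20, 2223 → Mar 20, 2223: 28 days (February has 28).
Mar 20, 2223 → Apr 20, 2223: 31 days (March has 31).
Apr 20, 2223 → May 20, 2223: 30 days (April has 30).
May 20, 2223 → Jun 20, 2223: 31 days (May has 31).
Jun 20, 2223 → Jul 20, 2223: 30 days (June has 30).
Jul 20, 2223 → Aug 20, 2223: 31 days (July has 31).
Aug 20, 2223 → Sep 20, 2223: 31 days (August has 31).
Sep 20, 2223 → Oct 20, 2223: 30 days (September has 30).
Oct 20, 2223 → Nov 20, 2223: 31 days (October has 31).
Nov 20, 2223 → Dec 20, 2223: 30 days (November has 30).
Dec 20, 2223 → Jan 20, 2224: 31 days (December has 31).
Jan 20, 2224 → Feb 20, 2224: 31 days (January has 31).
Feb 20, 2224 → Mar 4, 2224: 13 days.
Total: 4396 days.

4396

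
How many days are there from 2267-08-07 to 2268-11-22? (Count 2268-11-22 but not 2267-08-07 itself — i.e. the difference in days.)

Aug 7, 2267 → Aug 7, 2268: 366 days (Feb 29, 2268 is in that span).
Aug 7, 2268 → Sep 7, 2268: 31 days (August has 31).
Sep 7, 2268 → Oct 7, 2268: 30 days (September has 30).
Oct 7, 2268 → Nov 7, 2268: 31 days (October has 31).
Nov 7, 2268 → Nov 22, 2268: 15 days.
Total: 473 days.

473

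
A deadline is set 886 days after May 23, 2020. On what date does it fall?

+365 (one year) → May 23, 2021 (521 left).
+365 (one year) → May 23, 2022 (156 left).
May has 31 days: +9 → Jun 1, 2022 (147 left).
Jun has 30 days: +30 → Jul 1, 2022 (117 left).
Jul has 31 days: +31 → Aug 1, 2022 (86 left).
Aug has 31 days: +31 → Sep 1, 2022 (55 left).
Sep has 30 days: +30 → Oct 1, 2022 (25 left).
+25 → Oct 26, 2022.

October 26, 2022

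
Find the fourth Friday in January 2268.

January 24, 2268

January 1, 2268 is a Wednesday.
The first Friday is therefore January 3 (2 days later).
The fourth Friday is 3 + 3×7 = January 24.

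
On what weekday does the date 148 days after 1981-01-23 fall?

First find the weekday of Jan 23, 1981. Doomsday rule: the anchor day for the 1900s is Wednesday. For year 81: 81÷12 = 6 r 9, and 9÷4 = 2, so 6+9+2 = 17.
Wednesday + 17 ≡ Saturday — that's 1981's doomsday.
In January the doomsday date is Jan 3 (1981 is not a leap year).
Jan 23 is 20 days after Jan 3; 20 mod 7 = 6, so Saturday + 6 = Friday.
148 mod 7 = 1, so 148 days after a Friday is Friday + 1 = Saturday.

Saturday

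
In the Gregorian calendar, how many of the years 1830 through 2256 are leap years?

104

Multiples of 4 in [1830,2256]: 107.
Of those, multiples of 100: 4 (not leap unless ÷400).
Multiples of 400: 1.
Leap years = 107 − 4 + 1 = 104.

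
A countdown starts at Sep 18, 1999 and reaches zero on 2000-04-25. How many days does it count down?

220

Sep 18, 1999 → Oct 18, 1999: 30 days (September has 30).
Oct 18, 1999 → Nov 18, 1999: 31 days (October has 31).
Nov 18, 1999 → Dec 18, 1999: 30 days (November has 30).
Dec 18, 1999 → Jan 18, 2000: 31 days (December has 31).
Jan 18, 2000 → Feb 18, 2000: 31 days (January has 31).
Feb 18, 2000 → Mar 18, 2000: 29 days (February has 29).
Mar 18, 2000 → Apr 18, 2000: 31 days (March has 31).
Apr 18, 2000 → Apr 25, 2000: 7 days.
Total: 220 days.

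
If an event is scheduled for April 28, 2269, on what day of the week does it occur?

Wednesday

Doomsday rule: the anchor day for the 2200s is Friday. For year 69: 69÷12 = 5 r 9, and 9÷4 = 2, so 5+9+2 = 16.
Friday + 16 ≡ Sunday — that's 2269's doomsday.
In April the doomsday date is Apr 4.
Apr 28 is 24 days after Apr 4; 24 mod 7 = 3, so Sunday + 3 = Wednesday.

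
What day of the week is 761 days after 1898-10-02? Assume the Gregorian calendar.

First find the weekday of Oct 2, 1898. Doomsday rule: the anchor day for the 1800s is Friday. For year 98: 98÷12 = 8 r 2, and 2÷4 = 0, so 8+2+0 = 10.
Friday + 10 ≡ Monday — that's 1898's doomsday.
In October the doomsday date is Oct 10.
Oct 2 is 8 days before Oct 10; 8 mod 7 = 1, so Monday − 1 = Sunday.
761 mod 7 = 5, so 761 days after a Sunday is Sunday + 5 = Friday.

Friday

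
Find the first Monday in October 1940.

October 7, 1940

October 1, 1940 is a Tuesday.
The first Monday is therefore October 7 (6 days later).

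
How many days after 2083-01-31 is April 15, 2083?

74

Jan 31, 2083 → Feb 28, 2083: 28 days (January has 31).
Feb 28, 2083 → Mar 28, 2083: 28 days (February has 28).
Mar 28, 2083 → Apr 15, 2083: 18 days.
Total: 74 days.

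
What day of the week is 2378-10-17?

Tuesday

Doomsday rule: the anchor day for the 2300s is Wednesday. For year 78: 78÷12 = 6 r 6, and 6÷4 = 1, so 6+6+1 = 13.
Wednesday + 13 ≡ Tuesday — that's 2378's doomsday.
In October the doomsday date is Oct 10.
Oct 17 is 7 days after Oct 10; 7 mod 7 = 0, so Tuesday + 0 = Tuesday.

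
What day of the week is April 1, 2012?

January 1, 2012 is a Sunday.
Jan 1, 2012 → Feb 1, 2012: 31 days (January has 31).
Feb 1, 2012 → Mar 1, 2012: 29 days (February has 29).
Mar 1, 2012 → Apr 1, 2012: 31 days.
Total: 91 days.
91 mod 7 = 0, so Sunday + 0 = Sunday.

Sunday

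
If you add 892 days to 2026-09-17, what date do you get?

+365 (one year) → Sep 17, 2027 (527 left).
+366 (one year; includes Feb 29, 2028) → Sep 17, 2028 (161 left).
Sep has 30 days: +14 → Oct 1, 2028 (147 left).
Oct has 31 days: +31 → Nov 1, 2028 (116 left).
Nov has 30 days: +30 → Dec 1, 2028 (86 left).
Dec has 31 days: +31 → Jan 1, 2029 (55 left).
Jan has 31 days: +31 → Feb 1, 2029 (24 left).
+24 → Feb 25, 2029.

February 25, 2029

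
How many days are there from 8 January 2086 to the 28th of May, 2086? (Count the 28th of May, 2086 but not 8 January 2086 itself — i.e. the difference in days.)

140

Jan 8, 2086 → Feb 8, 2086: 31 days (January has 31).
Feb 8, 2086 → Mar 8, 2086: 28 days (February has 28).
Mar 8, 2086 → Apr 8, 2086: 31 days (March has 31).
Apr 8, 2086 → May 8, 2086: 30 days (April has 30).
May 8, 2086 → May 28, 2086: 20 days.
Total: 140 days.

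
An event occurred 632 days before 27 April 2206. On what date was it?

August 3, 2204

−365 (one year) → Apr 27, 2205 (267 left).
−27 → Mar 31, 2205 (end of Mar, 31 days; 240 left).
−31 → Feb 28, 2205 (end of Feb, 28 days; 209 left).
−28 → Jan 31, 2205 (end of Jan, 31 days; 181 left).
−31 → Dec 31, 2204 (end of Dec, 31 days; 150 left).
−31 → Nov 30, 2204 (end of Nov, 30 days; 119 left).
−30 → Oct 31, 2204 (end of Oct, 31 days; 89 left).
−31 → Sep 30, 2204 (end of Sep, 30 days; 58 left).
−30 → Aug 31, 2204 (end of Aug, 31 days; 28 left).
−28 → Aug 3, 2204.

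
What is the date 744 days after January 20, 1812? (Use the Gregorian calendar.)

+366 (one year; includes Feb 29, 1812) → Jan 20, 1813 (378 left).
Jan has 31 days: +12 → Feb 1, 1813 (366 left).
Feb has 28 days: +28 → Mar 1, 1813 (338 left).
Mar has 31 days: +31 → Apr 1, 1813 (307 left).
Apr has 30 days: +30 → May 1, 1813 (277 left).
May has 31 days: +31 → Jun 1, 1813 (246 left).
Jun has 30 days: +30 → Jul 1, 1813 (216 left).
Jul has 31 days: +31 → Aug 1, 1813 (185 left).
Aug has 31 days: +31 → Sep 1, 1813 (154 left).
Sep has 30 days: +30 → Oct 1, 1813 (124 left).
Oct has 31 days: +31 → Nov 1, 1813 (93 left).
Nov has 30 days: +30 → Dec 1, 1813 (63 left).
Dec has 31 days: +31 → Jan 1, 1814 (32 left).
Jan has 31 days: +31 → Feb 1, 1814 (1 left).
+1 → Feb 2, 1814.

February 2, 1814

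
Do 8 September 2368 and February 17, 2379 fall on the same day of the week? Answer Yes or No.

No

From Sep 8, 2368 to Feb 17, 2379 is 3814 days.
3814 mod 7 = 6, so they are different weekdays.
(Sep 8, 2368 is a Sunday; Feb 17, 2379 is a Saturday.)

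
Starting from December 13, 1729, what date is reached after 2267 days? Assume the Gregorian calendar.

+365 (one year) → Dec 13, 1730 (1902 left).
+365 (one year) → Dec 13, 1731 (1537 left).
+366 (one year; includes Feb 29, 1732) → Dec 13, 1732 (1171 left).
+365 (one year) → Dec 13, 1733 (806 left).
+365 (one year) → Dec 13, 1734 (441 left).
+365 (one year) → Dec 13, 1735 (76 left).
Dec has 31 days: +19 → Jan 1, 1736 (57 left).
Jan has 31 days: +31 → Feb 1, 1736 (26 left).
+26 → Feb 27, 1736.

February 27, 1736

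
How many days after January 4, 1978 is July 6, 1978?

Jan 4, 1978 → Feb 4, 1978: 31 days (January has 31).
Feb 4, 1978 → Mar 4, 1978: 28 days (February has 28).
Mar 4, 1978 → Apr 4, 1978: 31 days (March has 31).
Apr 4, 1978 → May 4, 1978: 30 days (April has 30).
May 4, 1978 → Jun 4, 1978: 31 days (May has 31).
Jun 4, 1978 → Jul 4, 1978: 30 days (June has 30).
Jul 4, 1978 → Jul 6, 1978: 2 days.
Total: 183 days.

183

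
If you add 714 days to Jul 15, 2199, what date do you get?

+365 (one year) → Jul 15, 2200 (349 left).
Jul has 31 days: +17 → Aug 1, 2200 (332 left).
Aug has 31 days: +31 → Sep 1, 2200 (301 left).
Sep has 30 days: +30 → Oct 1, 2200 (271 left).
Oct has 31 days: +31 → Nov 1, 2200 (240 left).
Nov has 30 days: +30 → Dec 1, 2200 (210 left).
Dec has 31 days: +31 → Jan 1, 2201 (179 left).
Jan has 31 days: +31 → Feb 1, 2201 (148 left).
Feb has 28 days: +28 → Mar 1, 2201 (120 left).
Mar has 31 days: +31 → Apr 1, 2201 (89 left).
Apr has 30 days: +30 → May 1, 2201 (59 left).
May has 31 days: +31 → Jun 1, 2201 (28 left).
+28 → Jun 29, 2201.

June 29, 2201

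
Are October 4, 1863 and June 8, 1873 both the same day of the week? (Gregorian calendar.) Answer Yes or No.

Yes

From Oct 4, 1863 to Jun 8, 1873 is 3535 days.
3535 mod 7 = 0, so they are the same weekday.
(Oct 4, 1863 is a Sunday; Jun 8, 1873 is a Sunday.)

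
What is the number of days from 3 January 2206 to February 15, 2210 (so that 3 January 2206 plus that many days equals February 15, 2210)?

Jan 3, 2206 → Jan 3, 2207: 365 days.
Jan 3, 2207 → Jan 3, 2208: 365 days.
Jan 3, 2208 → Jan 3, 2209: 366 days (Feb 29, 2208 is in that span).
Jan 3, 2209 → Jan 3, 2210: 365 days.
Jan 3, 2210 → Feb 3, 2210: 31 days (January has 31).
Feb 3, 2210 → Feb 15, 2210: 12 days.
Total: 1504 days.

1504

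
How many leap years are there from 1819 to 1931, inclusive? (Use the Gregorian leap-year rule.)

27

Multiples of 4 in [1819,1931]: 28.
Of those, multiples of 100: 1 (not leap unless ÷400).
Multiples of 400: 0.
Leap years = 28 − 1 + 0 = 27.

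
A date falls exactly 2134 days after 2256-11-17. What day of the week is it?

Sunday

First find the weekday of Nov 17, 2256. Doomsday rule: the anchor day for the 2200s is Friday. For year 56: 56÷12 = 4 r 8, and 8÷4 = 2, so 4+8+2 = 14.
Friday + 14 ≡ Friday — that's 2256's doomsday.
In November the doomsday date is Nov 7.
Nov 17 is 10 days after Nov 7; 10 mod 7 = 3, so Friday + 3 = Monday.
2134 mod 7 = 6, so 2134 days after a Monday is Monday + 6 = Sunday.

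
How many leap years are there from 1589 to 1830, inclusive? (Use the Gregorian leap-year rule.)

Multiples of 4 in [1589,1830]: 60.
Of those, multiples of 100: 3 (not leap unless ÷400).
Multiples of 400: 1.
Leap years = 60 − 3 + 1 = 58.

58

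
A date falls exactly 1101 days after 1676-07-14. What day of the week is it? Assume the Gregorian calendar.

Thursday

First find the weekday of Jul 14, 1676. Doomsday rule: the anchor day for the 1600s is Tuesday. For year 76: 76÷12 = 6 r 4, and 4÷4 = 1, so 6+4+1 = 11.
Tuesday + 11 ≡ Saturday — that's 1676's doomsday.
In July the doomsday date is Jul 11.
Jul 14 is 3 days after Jul 11; 3 mod 7 = 3, so Saturday + 3 = Tuesday.
1101 mod 7 = 2, so 1101 days after a Tuesday is Tuesday + 2 = Thursday.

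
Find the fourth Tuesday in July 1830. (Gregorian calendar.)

July 27, 1830

July 1, 1830 is a Thursday.
The first Tuesday is therefore July 6 (5 days later).
The fourth Tuesday is 6 + 3×7 = July 27.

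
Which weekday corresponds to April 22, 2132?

Tuesday

Doomsday rule: the anchor day for the 2100s is Sunday. For year 32: 32÷12 = 2 r 8, and 8÷4 = 2, so 2+8+2 = 12.
Sunday + 12 ≡ Friday — that's 2132's doomsday.
In April the doomsday date is Apr 4.
Apr 22 is 18 days after Apr 4; 18 mod 7 = 4, so Friday + 4 = Tuesday.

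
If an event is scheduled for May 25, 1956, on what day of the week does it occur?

Doomsday rule: the anchor day for the 1900s is Wednesday. For year 56: 56÷12 = 4 r 8, and 8÷4 = 2, so 4+8+2 = 14.
Wednesday + 14 ≡ Wednesday — that's 1956's doomsday.
In May the doomsday date is May 9.
May 25 is 16 days after May 9; 16 mod 7 = 2, so Wednesday + 2 = Friday.

Friday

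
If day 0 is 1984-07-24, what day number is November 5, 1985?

469

Jul 24, 1984 → Jul 24, 1985: 365 days.
Jul 24, 1985 → Aug 24, 1985: 31 days (July has 31).
Aug 24, 1985 → Sep 24, 1985: 31 days (August has 31).
Sep 24, 1985 → Oct 24, 1985: 30 days (September has 30).
Oct 24, 1985 → Nov 5, 1985: 12 days.
Total: 469 days.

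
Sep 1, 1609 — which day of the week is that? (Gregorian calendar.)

Tuesday

Doomsday rule: the anchor day for the 1600s is Tuesday. For year 09: 9÷12 = 0 r 9, and 9÷4 = 2, so 0+9+2 = 11.
Tuesday + 11 ≡ Saturday — that's 1609's doomsday.
In September the doomsday date is Sep 5.
Sep 1 is 4 days before Sep 5; 4 mod 7 = 4, so Saturday − 4 = Tuesday.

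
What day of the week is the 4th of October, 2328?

Thursday

Doomsday rule: the anchor day for the 2300s is Wednesday. For year 28: 28÷12 = 2 r 4, and 4÷4 = 1, so 2+4+1 = 7.
Wednesday + 7 ≡ Wednesday — that's 2328's doomsday.
In October the doomsday date is Oct 10.
Oct 4 is 6 days before Oct 10; 6 mod 7 = 6, so Wednesday − 6 = Thursday.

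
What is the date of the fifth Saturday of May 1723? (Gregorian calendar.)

May 29, 1723

May 1, 1723 is a Saturday.
The first Saturday is therefore May 1 (same day).
The fifth Saturday is 1 + 4×7 = May 29.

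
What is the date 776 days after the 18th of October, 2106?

December 2, 2108

+365 (one year) → Oct 18, 2107 (411 left).
+366 (one year; includes Feb 29, 2108) → Oct 18, 2108 (45 left).
Oct has 31 days: +14 → Nov 1, 2108 (31 left).
Nov has 30 days: +30 → Dec 1, 2108 (1 left).
+1 → Dec 2, 2108.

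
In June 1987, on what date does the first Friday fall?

June 5, 1987

June 1, 1987 is a Monday.
The first Friday is therefore June 5 (4 days later).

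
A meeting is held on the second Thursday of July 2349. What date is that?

July 14, 2349

July 1, 2349 is a Friday.
The first Thursday is therefore July 7 (6 days later).
The second Thursday is 7 + 1×7 = July 14.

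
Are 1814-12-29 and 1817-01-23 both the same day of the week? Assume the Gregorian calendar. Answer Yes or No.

From Dec 29, 1814 to Jan 23, 1817 is 756 days.
756 mod 7 = 0, so they are the same weekday.
(Dec 29, 1814 is a Thursday; Jan 23, 1817 is a Thursday.)

Yes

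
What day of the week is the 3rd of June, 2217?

Tuesday

Doomsday rule: the anchor day for the 2200s is Friday. For year 17: 17÷12 = 1 r 5, and 5÷4 = 1, so 1+5+1 = 7.
Friday + 7 ≡ Friday — that's 2217's doomsday.
In June the doomsday date is Jun 6.
Jun 3 is 3 days before Jun 6; 3 mod 7 = 3, so Friday − 3 = Tuesday.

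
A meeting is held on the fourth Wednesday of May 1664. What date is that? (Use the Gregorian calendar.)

May 28, 1664

May 1, 1664 is a Thursday.
The first Wednesday is therefore May 7 (6 days later).
The fourth Wednesday is 7 + 3×7 = May 28.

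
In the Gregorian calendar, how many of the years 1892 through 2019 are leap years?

Multiples of 4 in [1892,2019]: 32.
Of those, multiples of 100: 2 (not leap unless ÷400).
Multiples of 400: 1.
Leap years = 32 − 2 + 1 = 31.

31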